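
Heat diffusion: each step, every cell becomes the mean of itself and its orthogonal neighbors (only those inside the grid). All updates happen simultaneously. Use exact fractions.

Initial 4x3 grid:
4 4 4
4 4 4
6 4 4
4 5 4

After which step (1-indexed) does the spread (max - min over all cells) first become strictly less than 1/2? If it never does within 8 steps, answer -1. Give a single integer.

Step 1: max=5, min=4, spread=1
Step 2: max=93/20, min=4, spread=13/20
Step 3: max=3307/720, min=4, spread=427/720
Step 4: max=64463/14400, min=407/100, spread=1171/2880
  -> spread < 1/2 first at step 4
Step 5: max=11522111/2592000, min=73649/18000, spread=183331/518400
Step 6: max=683918189/155520000, min=4461431/1080000, spread=331777/1244160
Step 7: max=4534133039/1036800000, min=5605423/1350000, spread=9166727/41472000
Step 8: max=2434745178709/559872000000, min=16231430761/3888000000, spread=779353193/4478976000

Answer: 4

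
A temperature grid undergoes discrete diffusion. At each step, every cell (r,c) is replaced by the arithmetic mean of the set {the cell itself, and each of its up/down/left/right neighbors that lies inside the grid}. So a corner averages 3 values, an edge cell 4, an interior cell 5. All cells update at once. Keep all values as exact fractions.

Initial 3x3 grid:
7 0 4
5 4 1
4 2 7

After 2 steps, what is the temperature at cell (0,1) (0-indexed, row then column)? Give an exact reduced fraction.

Step 1: cell (0,1) = 15/4
Step 2: cell (0,1) = 709/240
Full grid after step 2:
  17/4 709/240 113/36
  113/30 97/25 57/20
  155/36 273/80 139/36

Answer: 709/240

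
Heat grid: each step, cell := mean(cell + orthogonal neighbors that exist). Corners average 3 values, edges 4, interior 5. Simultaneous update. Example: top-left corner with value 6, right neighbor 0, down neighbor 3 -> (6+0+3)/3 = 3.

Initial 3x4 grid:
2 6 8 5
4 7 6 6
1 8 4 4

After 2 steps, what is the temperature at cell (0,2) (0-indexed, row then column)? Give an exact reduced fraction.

Step 1: cell (0,2) = 25/4
Step 2: cell (0,2) = 92/15
Full grid after step 2:
  53/12 111/20 92/15 107/18
  541/120 533/100 147/25 449/80
  77/18 631/120 641/120 185/36

Answer: 92/15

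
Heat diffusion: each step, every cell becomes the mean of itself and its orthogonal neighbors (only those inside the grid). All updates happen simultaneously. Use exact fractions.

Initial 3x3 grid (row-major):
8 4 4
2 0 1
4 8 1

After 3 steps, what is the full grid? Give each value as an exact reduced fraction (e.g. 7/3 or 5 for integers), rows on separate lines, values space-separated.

Answer: 841/216 2449/720 221/72
5353/1440 4067/1200 4063/1440
1631/432 1049/320 1291/432

Derivation:
After step 1:
  14/3 4 3
  7/2 3 3/2
  14/3 13/4 10/3
After step 2:
  73/18 11/3 17/6
  95/24 61/20 65/24
  137/36 57/16 97/36
After step 3:
  841/216 2449/720 221/72
  5353/1440 4067/1200 4063/1440
  1631/432 1049/320 1291/432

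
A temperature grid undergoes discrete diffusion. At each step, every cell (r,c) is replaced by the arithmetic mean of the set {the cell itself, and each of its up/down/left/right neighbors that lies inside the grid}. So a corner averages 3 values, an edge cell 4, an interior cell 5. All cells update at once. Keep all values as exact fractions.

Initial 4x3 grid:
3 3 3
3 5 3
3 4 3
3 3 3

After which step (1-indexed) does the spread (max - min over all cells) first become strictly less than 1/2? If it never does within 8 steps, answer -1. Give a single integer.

Step 1: max=18/5, min=3, spread=3/5
Step 2: max=177/50, min=19/6, spread=28/75
  -> spread < 1/2 first at step 2
Step 3: max=8129/2400, min=15523/4800, spread=49/320
Step 4: max=202609/60000, min=140843/43200, spread=125887/1080000
Step 5: max=29022289/8640000, min=56623003/17280000, spread=56863/691200
Step 6: max=260751599/77760000, min=511843373/155520000, spread=386393/6220800
Step 7: max=104227876009/31104000000, min=205106334643/62208000000, spread=26795339/497664000
Step 8: max=6245052612131/1866240000000, min=12331323306137/3732480000000, spread=254051069/5971968000

Answer: 2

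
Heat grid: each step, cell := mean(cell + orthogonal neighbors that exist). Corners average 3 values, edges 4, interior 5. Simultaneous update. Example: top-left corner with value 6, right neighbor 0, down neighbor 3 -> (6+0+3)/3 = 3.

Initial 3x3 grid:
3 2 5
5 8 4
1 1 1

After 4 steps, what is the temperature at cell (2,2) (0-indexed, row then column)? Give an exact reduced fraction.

Step 1: cell (2,2) = 2
Step 2: cell (2,2) = 37/12
Step 3: cell (2,2) = 451/144
Step 4: cell (2,2) = 5809/1728
Full grid after step 4:
  19837/5184 21943/5760 5021/1296
  121843/34560 3271/900 61589/17280
  4327/1296 112553/34560 5809/1728

Answer: 5809/1728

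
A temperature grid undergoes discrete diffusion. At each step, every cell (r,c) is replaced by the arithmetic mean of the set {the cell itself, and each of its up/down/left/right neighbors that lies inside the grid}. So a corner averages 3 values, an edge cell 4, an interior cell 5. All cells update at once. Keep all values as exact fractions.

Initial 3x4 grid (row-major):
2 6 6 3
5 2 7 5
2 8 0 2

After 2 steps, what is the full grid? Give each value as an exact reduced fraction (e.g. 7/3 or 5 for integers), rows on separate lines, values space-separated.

Answer: 133/36 583/120 109/24 173/36
1061/240 387/100 118/25 61/16
43/12 357/80 163/48 65/18

Derivation:
After step 1:
  13/3 4 11/2 14/3
  11/4 28/5 4 17/4
  5 3 17/4 7/3
After step 2:
  133/36 583/120 109/24 173/36
  1061/240 387/100 118/25 61/16
  43/12 357/80 163/48 65/18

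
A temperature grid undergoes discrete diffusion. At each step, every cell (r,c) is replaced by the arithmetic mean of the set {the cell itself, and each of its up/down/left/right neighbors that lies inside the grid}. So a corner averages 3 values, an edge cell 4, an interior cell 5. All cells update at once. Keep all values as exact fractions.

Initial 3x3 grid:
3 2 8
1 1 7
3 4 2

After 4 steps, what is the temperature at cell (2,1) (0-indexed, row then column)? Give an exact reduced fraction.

Answer: 92249/28800

Derivation:
Step 1: cell (2,1) = 5/2
Step 2: cell (2,1) = 25/8
Step 3: cell (2,1) = 1487/480
Step 4: cell (2,1) = 92249/28800
Full grid after step 4:
  12737/4320 296197/86400 24913/6480
  122861/43200 117989/36000 36433/9600
  36041/12960 92249/28800 5837/1620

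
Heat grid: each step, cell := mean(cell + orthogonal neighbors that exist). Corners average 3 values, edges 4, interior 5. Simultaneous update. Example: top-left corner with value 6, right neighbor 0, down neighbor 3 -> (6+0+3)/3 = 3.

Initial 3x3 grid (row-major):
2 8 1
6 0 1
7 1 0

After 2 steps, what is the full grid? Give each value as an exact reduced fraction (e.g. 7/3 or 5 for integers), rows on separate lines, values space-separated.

After step 1:
  16/3 11/4 10/3
  15/4 16/5 1/2
  14/3 2 2/3
After step 2:
  71/18 877/240 79/36
  339/80 61/25 77/40
  125/36 79/30 19/18

Answer: 71/18 877/240 79/36
339/80 61/25 77/40
125/36 79/30 19/18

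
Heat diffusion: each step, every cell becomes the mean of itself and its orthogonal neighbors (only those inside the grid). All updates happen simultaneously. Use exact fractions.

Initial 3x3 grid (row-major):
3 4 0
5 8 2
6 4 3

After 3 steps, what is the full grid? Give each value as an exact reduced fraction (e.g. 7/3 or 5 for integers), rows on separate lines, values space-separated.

Answer: 3067/720 18569/4800 49/15
11347/2400 8203/2000 17419/4800
1159/240 21619/4800 1381/360

Derivation:
After step 1:
  4 15/4 2
  11/2 23/5 13/4
  5 21/4 3
After step 2:
  53/12 287/80 3
  191/40 447/100 257/80
  21/4 357/80 23/6
After step 3:
  3067/720 18569/4800 49/15
  11347/2400 8203/2000 17419/4800
  1159/240 21619/4800 1381/360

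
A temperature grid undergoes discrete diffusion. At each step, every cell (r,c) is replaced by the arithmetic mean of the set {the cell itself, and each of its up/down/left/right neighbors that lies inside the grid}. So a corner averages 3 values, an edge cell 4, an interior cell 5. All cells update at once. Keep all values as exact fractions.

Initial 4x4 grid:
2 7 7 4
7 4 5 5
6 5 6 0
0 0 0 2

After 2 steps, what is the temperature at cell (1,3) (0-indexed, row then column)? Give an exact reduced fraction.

Answer: 1049/240

Derivation:
Step 1: cell (1,3) = 7/2
Step 2: cell (1,3) = 1049/240
Full grid after step 2:
  181/36 1301/240 1289/240 175/36
  1211/240 499/100 469/100 1049/240
  309/80 15/4 361/100 637/240
  31/12 189/80 427/240 71/36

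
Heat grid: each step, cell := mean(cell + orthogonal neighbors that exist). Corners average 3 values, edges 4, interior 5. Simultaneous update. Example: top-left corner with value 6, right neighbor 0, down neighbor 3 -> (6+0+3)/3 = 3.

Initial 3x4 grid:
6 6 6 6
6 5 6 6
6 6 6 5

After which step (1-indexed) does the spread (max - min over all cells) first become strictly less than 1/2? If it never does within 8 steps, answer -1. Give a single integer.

Answer: 1

Derivation:
Step 1: max=6, min=17/3, spread=1/3
  -> spread < 1/2 first at step 1
Step 2: max=71/12, min=103/18, spread=7/36
Step 3: max=14107/2400, min=12433/2160, spread=2633/21600
Step 4: max=421739/72000, min=624521/108000, spread=647/8640
Step 5: max=15165461/2592000, min=45041383/7776000, spread=455/7776
Step 6: max=908780899/155520000, min=2707735397/466560000, spread=186073/4665600
Step 7: max=54505781441/9331200000, min=162600762823/27993600000, spread=1833163/55987200
Step 8: max=3268241390419/559872000000, min=9764320966757/1679616000000, spread=80806409/3359232000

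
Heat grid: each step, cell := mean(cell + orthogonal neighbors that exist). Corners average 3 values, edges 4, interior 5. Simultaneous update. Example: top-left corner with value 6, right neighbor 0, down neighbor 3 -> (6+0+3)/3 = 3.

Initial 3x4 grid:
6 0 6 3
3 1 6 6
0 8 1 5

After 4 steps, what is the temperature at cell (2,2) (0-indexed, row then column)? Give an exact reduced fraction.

Answer: 71291/18000

Derivation:
Step 1: cell (2,2) = 5
Step 2: cell (2,2) = 31/8
Step 3: cell (2,2) = 4951/1200
Step 4: cell (2,2) = 71291/18000
Full grid after step 4:
  22999/7200 63671/18000 17729/4500 23273/5400
  1405439/432000 623791/180000 121211/30000 51529/12000
  209641/64800 193513/54000 71291/18000 46721/10800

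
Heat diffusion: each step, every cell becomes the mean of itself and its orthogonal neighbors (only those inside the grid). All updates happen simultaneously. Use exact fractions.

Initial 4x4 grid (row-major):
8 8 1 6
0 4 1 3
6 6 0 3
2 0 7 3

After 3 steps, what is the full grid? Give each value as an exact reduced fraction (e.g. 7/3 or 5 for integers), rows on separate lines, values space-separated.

After step 1:
  16/3 21/4 4 10/3
  9/2 19/5 9/5 13/4
  7/2 16/5 17/5 9/4
  8/3 15/4 5/2 13/3
After step 2:
  181/36 1103/240 863/240 127/36
  257/60 371/100 13/4 319/120
  52/15 353/100 263/100 397/120
  119/36 727/240 839/240 109/36
After step 3:
  10013/2160 30473/7200 5389/1440 7043/2160
  14839/3600 23243/6000 19013/6000 1147/360
  13127/3600 19639/6000 19457/6000 5231/1800
  7057/2160 24049/7200 21929/7200 7079/2160

Answer: 10013/2160 30473/7200 5389/1440 7043/2160
14839/3600 23243/6000 19013/6000 1147/360
13127/3600 19639/6000 19457/6000 5231/1800
7057/2160 24049/7200 21929/7200 7079/2160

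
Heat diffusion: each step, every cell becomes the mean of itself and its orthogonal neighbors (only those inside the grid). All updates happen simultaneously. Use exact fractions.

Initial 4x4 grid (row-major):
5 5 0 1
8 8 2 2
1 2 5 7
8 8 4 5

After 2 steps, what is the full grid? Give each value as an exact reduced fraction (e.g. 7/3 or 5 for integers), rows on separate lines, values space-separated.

Answer: 16/3 35/8 109/40 2
85/16 116/25 87/25 243/80
1243/240 481/100 449/100 205/48
191/36 161/30 61/12 187/36

Derivation:
After step 1:
  6 9/2 2 1
  11/2 5 17/5 3
  19/4 24/5 4 19/4
  17/3 11/2 11/2 16/3
After step 2:
  16/3 35/8 109/40 2
  85/16 116/25 87/25 243/80
  1243/240 481/100 449/100 205/48
  191/36 161/30 61/12 187/36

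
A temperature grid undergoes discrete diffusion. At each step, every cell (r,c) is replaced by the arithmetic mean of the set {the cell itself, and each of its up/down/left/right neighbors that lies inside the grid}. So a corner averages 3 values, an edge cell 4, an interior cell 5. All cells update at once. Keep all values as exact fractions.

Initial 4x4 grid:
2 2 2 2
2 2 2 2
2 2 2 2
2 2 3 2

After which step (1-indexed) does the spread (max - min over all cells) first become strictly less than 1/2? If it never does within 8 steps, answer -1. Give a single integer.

Answer: 1

Derivation:
Step 1: max=7/3, min=2, spread=1/3
  -> spread < 1/2 first at step 1
Step 2: max=271/120, min=2, spread=31/120
Step 3: max=2371/1080, min=2, spread=211/1080
Step 4: max=232843/108000, min=2, spread=16843/108000
Step 5: max=2082643/972000, min=18079/9000, spread=130111/972000
Step 6: max=61962367/29160000, min=1087159/540000, spread=3255781/29160000
Step 7: max=1849953691/874800000, min=1091107/540000, spread=82360351/874800000
Step 8: max=55239316891/26244000000, min=196906441/97200000, spread=2074577821/26244000000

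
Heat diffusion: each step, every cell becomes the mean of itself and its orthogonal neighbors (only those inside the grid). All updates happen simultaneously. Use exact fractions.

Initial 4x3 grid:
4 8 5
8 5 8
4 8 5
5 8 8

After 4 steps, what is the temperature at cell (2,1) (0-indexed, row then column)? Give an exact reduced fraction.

Step 1: cell (2,1) = 6
Step 2: cell (2,1) = 683/100
Step 3: cell (2,1) = 37897/6000
Step 4: cell (2,1) = 2358593/360000
Full grid after step 4:
  397429/64800 2750861/432000 136843/21600
  679349/108000 1127809/180000 78761/12000
  671729/108000 2358593/360000 235993/36000
  833183/129600 5608987/864000 32429/4800

Answer: 2358593/360000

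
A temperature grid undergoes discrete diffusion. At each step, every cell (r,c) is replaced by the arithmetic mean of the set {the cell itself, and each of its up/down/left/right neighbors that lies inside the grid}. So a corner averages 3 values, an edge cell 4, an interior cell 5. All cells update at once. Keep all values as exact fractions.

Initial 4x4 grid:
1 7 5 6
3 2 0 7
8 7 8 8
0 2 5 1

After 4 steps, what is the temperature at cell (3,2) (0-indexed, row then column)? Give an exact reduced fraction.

Step 1: cell (3,2) = 4
Step 2: cell (3,2) = 533/120
Step 3: cell (3,2) = 8311/1800
Step 4: cell (3,2) = 50123/10800
Full grid after step 4:
  256531/64800 907027/216000 335761/72000 17921/3600
  435251/108000 775057/180000 28457/6000 365281/72000
  444919/108000 78473/18000 858919/180000 217247/43200
  132979/32400 232787/54000 50123/10800 317749/64800

Answer: 50123/10800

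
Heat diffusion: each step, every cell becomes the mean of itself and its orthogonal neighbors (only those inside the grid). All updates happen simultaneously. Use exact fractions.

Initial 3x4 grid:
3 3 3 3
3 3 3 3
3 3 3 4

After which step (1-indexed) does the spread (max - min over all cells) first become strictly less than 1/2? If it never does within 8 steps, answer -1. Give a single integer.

Step 1: max=10/3, min=3, spread=1/3
  -> spread < 1/2 first at step 1
Step 2: max=59/18, min=3, spread=5/18
Step 3: max=689/216, min=3, spread=41/216
Step 4: max=81977/25920, min=3, spread=4217/25920
Step 5: max=4874749/1555200, min=21679/7200, spread=38417/311040
Step 6: max=291136211/93312000, min=434597/144000, spread=1903471/18662400
Step 7: max=17397149089/5598720000, min=13075759/4320000, spread=18038617/223948800
Step 8: max=1041037782851/335923200000, min=1179326759/388800000, spread=883978523/13436928000

Answer: 1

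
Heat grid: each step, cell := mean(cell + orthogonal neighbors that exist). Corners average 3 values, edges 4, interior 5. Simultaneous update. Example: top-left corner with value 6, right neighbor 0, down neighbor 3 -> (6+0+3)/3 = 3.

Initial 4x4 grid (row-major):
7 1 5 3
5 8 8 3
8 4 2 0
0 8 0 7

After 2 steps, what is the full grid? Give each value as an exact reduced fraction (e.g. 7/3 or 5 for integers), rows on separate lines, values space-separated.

Answer: 199/36 571/120 551/120 137/36
1247/240 573/100 419/100 461/120
271/48 17/4 17/4 349/120
151/36 223/48 743/240 115/36

Derivation:
After step 1:
  13/3 21/4 17/4 11/3
  7 26/5 26/5 7/2
  17/4 6 14/5 3
  16/3 3 17/4 7/3
After step 2:
  199/36 571/120 551/120 137/36
  1247/240 573/100 419/100 461/120
  271/48 17/4 17/4 349/120
  151/36 223/48 743/240 115/36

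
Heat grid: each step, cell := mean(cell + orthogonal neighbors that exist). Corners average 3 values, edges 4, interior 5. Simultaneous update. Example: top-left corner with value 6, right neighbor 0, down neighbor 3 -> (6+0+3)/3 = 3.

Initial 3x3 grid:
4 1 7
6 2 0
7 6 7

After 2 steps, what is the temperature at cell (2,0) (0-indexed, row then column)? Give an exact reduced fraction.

Answer: 199/36

Derivation:
Step 1: cell (2,0) = 19/3
Step 2: cell (2,0) = 199/36
Full grid after step 2:
  143/36 77/24 61/18
  71/16 83/20 7/2
  199/36 115/24 83/18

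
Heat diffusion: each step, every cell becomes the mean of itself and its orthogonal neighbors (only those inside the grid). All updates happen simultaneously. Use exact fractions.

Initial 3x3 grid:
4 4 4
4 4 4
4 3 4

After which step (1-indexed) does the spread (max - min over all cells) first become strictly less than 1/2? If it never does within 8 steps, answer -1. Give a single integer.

Answer: 1

Derivation:
Step 1: max=4, min=11/3, spread=1/3
  -> spread < 1/2 first at step 1
Step 2: max=4, min=893/240, spread=67/240
Step 3: max=793/200, min=8203/2160, spread=1807/10800
Step 4: max=21239/5400, min=3298037/864000, spread=33401/288000
Step 5: max=2116609/540000, min=29874067/7776000, spread=3025513/38880000
Step 6: max=112444051/28800000, min=11976673133/3110400000, spread=53531/995328
Step 7: max=30312883949/7776000000, min=720463074151/186624000000, spread=450953/11943936
Step 8: max=3631471389481/933120000000, min=43280856439397/11197440000000, spread=3799043/143327232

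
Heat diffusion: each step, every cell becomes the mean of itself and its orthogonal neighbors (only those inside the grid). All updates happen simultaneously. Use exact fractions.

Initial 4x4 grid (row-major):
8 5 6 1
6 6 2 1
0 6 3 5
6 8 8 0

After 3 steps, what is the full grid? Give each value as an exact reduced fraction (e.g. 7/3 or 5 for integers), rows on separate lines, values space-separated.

After step 1:
  19/3 25/4 7/2 8/3
  5 5 18/5 9/4
  9/2 23/5 24/5 9/4
  14/3 7 19/4 13/3
After step 2:
  211/36 253/48 961/240 101/36
  125/24 489/100 383/100 323/120
  563/120 259/50 4 409/120
  97/18 1261/240 1253/240 34/9
After step 3:
  2353/432 36047/7200 28639/7200 6841/2160
  9293/1800 5851/1200 23299/6000 5731/1800
  9211/1800 28819/6000 25967/6000 1249/360
  11041/2160 37879/7200 6571/1440 8933/2160

Answer: 2353/432 36047/7200 28639/7200 6841/2160
9293/1800 5851/1200 23299/6000 5731/1800
9211/1800 28819/6000 25967/6000 1249/360
11041/2160 37879/7200 6571/1440 8933/2160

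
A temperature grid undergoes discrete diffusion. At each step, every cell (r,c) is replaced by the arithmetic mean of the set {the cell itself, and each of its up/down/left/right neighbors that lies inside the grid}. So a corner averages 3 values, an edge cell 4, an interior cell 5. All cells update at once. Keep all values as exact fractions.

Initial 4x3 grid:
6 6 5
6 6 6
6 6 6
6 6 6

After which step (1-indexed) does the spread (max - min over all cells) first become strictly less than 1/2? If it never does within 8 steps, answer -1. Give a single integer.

Answer: 1

Derivation:
Step 1: max=6, min=17/3, spread=1/3
  -> spread < 1/2 first at step 1
Step 2: max=6, min=103/18, spread=5/18
Step 3: max=6, min=1255/216, spread=41/216
Step 4: max=6, min=151303/25920, spread=4217/25920
Step 5: max=43121/7200, min=9122051/1555200, spread=38417/311040
Step 6: max=861403/144000, min=548671789/93312000, spread=1903471/18662400
Step 7: max=25804241/4320000, min=32991330911/5598720000, spread=18038617/223948800
Step 8: max=2319873241/388800000, min=1982271017149/335923200000, spread=883978523/13436928000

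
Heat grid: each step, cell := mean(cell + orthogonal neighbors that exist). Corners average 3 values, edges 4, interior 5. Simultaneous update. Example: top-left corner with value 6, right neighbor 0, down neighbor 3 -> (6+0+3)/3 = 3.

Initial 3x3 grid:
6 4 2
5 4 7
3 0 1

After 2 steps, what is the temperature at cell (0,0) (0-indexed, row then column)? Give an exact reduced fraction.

Step 1: cell (0,0) = 5
Step 2: cell (0,0) = 9/2
Full grid after step 2:
  9/2 13/3 71/18
  97/24 18/5 29/8
  55/18 17/6 49/18

Answer: 9/2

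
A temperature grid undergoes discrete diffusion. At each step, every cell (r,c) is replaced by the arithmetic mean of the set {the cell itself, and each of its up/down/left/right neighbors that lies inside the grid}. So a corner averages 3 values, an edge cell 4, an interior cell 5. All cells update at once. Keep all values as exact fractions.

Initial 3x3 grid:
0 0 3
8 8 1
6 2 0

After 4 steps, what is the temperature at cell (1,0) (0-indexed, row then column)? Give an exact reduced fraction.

Step 1: cell (1,0) = 11/2
Step 2: cell (1,0) = 173/40
Step 3: cell (1,0) = 10031/2400
Step 4: cell (1,0) = 550757/144000
Full grid after step 4:
  467651/129600 892139/288000 359401/129600
  550757/144000 1233229/360000 613073/216000
  263213/64800 382099/108000 701/225

Answer: 550757/144000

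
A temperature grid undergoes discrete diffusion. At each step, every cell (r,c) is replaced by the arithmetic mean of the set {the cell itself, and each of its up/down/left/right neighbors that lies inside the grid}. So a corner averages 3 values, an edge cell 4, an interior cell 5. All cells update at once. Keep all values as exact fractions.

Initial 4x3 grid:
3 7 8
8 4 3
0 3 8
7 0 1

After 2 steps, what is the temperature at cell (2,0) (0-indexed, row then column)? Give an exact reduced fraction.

Step 1: cell (2,0) = 9/2
Step 2: cell (2,0) = 163/48
Full grid after step 2:
  61/12 45/8 23/4
  77/16 23/5 41/8
  163/48 19/5 31/8
  115/36 133/48 19/6

Answer: 163/48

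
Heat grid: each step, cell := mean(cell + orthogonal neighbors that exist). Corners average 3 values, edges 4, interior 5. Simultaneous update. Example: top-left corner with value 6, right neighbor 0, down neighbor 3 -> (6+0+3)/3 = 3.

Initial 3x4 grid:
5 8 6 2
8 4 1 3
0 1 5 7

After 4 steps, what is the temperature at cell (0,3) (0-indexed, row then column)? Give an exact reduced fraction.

Answer: 526079/129600

Derivation:
Step 1: cell (0,3) = 11/3
Step 2: cell (0,3) = 67/18
Step 3: cell (0,3) = 8653/2160
Step 4: cell (0,3) = 526079/129600
Full grid after step 4:
  209333/43200 168259/36000 464447/108000 526079/129600
  1272877/288000 508423/120000 1449869/360000 3391591/864000
  56611/14400 46003/12000 136399/36000 54731/14400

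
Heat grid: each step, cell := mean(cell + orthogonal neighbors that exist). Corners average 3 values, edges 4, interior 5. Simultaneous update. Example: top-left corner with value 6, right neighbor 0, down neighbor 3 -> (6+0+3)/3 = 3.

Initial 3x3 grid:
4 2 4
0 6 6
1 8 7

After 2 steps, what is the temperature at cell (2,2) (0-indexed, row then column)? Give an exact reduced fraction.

Answer: 73/12

Derivation:
Step 1: cell (2,2) = 7
Step 2: cell (2,2) = 73/12
Full grid after step 2:
  35/12 18/5 55/12
  243/80 112/25 423/80
  15/4 199/40 73/12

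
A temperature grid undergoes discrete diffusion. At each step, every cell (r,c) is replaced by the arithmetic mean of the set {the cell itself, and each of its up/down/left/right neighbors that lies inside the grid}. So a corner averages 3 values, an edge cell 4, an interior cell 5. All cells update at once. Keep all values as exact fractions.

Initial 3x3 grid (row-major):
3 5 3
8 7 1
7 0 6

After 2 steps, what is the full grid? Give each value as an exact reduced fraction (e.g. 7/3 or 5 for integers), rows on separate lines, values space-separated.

Answer: 193/36 511/120 47/12
1247/240 121/25 827/240
65/12 62/15 139/36

Derivation:
After step 1:
  16/3 9/2 3
  25/4 21/5 17/4
  5 5 7/3
After step 2:
  193/36 511/120 47/12
  1247/240 121/25 827/240
  65/12 62/15 139/36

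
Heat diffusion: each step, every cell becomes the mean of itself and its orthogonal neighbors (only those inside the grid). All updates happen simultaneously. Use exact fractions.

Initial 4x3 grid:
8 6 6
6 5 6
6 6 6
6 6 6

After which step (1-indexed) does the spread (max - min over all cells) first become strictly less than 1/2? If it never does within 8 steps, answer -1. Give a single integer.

Step 1: max=20/3, min=23/4, spread=11/12
Step 2: max=115/18, min=471/80, spread=361/720
Step 3: max=6749/1080, min=4739/800, spread=7027/21600
  -> spread < 1/2 first at step 3
Step 4: max=800117/129600, min=142523/24000, spread=9529/40500
Step 5: max=47673193/7776000, min=642469/108000, spread=56617/311040
Step 6: max=2846759087/466560000, min=77237917/12960000, spread=2647763/18662400
Step 7: max=170277353533/27993600000, min=4641831803/777600000, spread=25371269/223948800
Step 8: max=10193249598647/1679616000000, min=278954141077/46656000000, spread=1207204159/13436928000

Answer: 3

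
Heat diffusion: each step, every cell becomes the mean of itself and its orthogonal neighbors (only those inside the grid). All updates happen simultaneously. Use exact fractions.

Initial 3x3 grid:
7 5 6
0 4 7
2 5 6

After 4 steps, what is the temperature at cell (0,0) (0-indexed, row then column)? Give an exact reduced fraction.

Answer: 186863/43200

Derivation:
Step 1: cell (0,0) = 4
Step 2: cell (0,0) = 17/4
Step 3: cell (0,0) = 3029/720
Step 4: cell (0,0) = 186863/43200
Full grid after step 4:
  186863/43200 684073/144000 74671/14400
  3513563/864000 1651531/360000 1455271/288000
  256607/64800 3785063/864000 2929/600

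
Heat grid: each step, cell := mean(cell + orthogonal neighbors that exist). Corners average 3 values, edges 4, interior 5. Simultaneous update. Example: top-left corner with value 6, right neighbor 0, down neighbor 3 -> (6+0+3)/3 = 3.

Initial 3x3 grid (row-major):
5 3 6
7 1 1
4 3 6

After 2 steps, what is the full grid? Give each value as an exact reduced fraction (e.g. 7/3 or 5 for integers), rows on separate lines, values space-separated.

Answer: 13/3 181/48 127/36
203/48 18/5 79/24
149/36 29/8 31/9

Derivation:
After step 1:
  5 15/4 10/3
  17/4 3 7/2
  14/3 7/2 10/3
After step 2:
  13/3 181/48 127/36
  203/48 18/5 79/24
  149/36 29/8 31/9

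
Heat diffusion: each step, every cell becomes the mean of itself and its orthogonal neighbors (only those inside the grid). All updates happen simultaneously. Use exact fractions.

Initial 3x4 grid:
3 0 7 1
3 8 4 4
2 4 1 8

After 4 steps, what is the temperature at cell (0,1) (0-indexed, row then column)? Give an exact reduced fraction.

Answer: 21877/6000

Derivation:
Step 1: cell (0,1) = 9/2
Step 2: cell (0,1) = 133/40
Step 3: cell (0,1) = 1507/400
Step 4: cell (0,1) = 21877/6000
Full grid after step 4:
  4289/1200 21877/6000 71081/18000 172049/43200
  15899/4500 115061/30000 1427257/360000 3593483/864000
  39751/10800 136637/36000 445111/108000 538747/129600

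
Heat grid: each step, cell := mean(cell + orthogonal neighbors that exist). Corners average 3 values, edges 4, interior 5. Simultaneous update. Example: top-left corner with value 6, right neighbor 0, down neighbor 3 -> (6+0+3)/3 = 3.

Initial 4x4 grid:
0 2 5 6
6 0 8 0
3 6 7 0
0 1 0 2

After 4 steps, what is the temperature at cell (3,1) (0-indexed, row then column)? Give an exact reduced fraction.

Step 1: cell (3,1) = 7/4
Step 2: cell (3,1) = 539/240
Step 3: cell (3,1) = 3709/1440
Step 4: cell (3,1) = 558899/216000
Full grid after step 4:
  6059/2025 366767/108000 77239/21600 242401/64800
  332357/108000 72149/22500 640219/180000 29461/8640
  300757/108000 109561/36000 16742/5625 638077/216000
  34171/12960 558899/216000 562507/216000 20027/8100

Answer: 558899/216000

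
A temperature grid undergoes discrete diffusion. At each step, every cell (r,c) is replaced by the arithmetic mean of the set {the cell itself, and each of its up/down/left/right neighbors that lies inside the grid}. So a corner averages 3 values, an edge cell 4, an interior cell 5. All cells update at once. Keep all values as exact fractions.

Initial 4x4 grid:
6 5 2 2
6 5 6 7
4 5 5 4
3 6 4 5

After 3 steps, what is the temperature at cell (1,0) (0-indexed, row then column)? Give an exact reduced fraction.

Answer: 36259/7200

Derivation:
Step 1: cell (1,0) = 21/4
Step 2: cell (1,0) = 1249/240
Step 3: cell (1,0) = 36259/7200
Full grid after step 3:
  2731/540 34609/7200 32137/7200 1865/432
  36259/7200 7393/1500 28411/6000 16421/3600
  34667/7200 29231/6000 14419/3000 17389/3600
  2005/432 8393/1800 8657/1800 5149/1080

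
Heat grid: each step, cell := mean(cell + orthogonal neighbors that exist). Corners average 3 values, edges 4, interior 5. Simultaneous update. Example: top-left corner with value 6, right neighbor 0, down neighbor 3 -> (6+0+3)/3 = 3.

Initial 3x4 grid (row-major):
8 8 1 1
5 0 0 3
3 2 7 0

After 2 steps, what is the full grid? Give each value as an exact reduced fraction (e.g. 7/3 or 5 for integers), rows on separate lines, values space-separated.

Answer: 61/12 67/16 637/240 31/18
13/3 329/100 219/100 41/20
31/9 139/48 647/240 79/36

Derivation:
After step 1:
  7 17/4 5/2 5/3
  4 3 11/5 1
  10/3 3 9/4 10/3
After step 2:
  61/12 67/16 637/240 31/18
  13/3 329/100 219/100 41/20
  31/9 139/48 647/240 79/36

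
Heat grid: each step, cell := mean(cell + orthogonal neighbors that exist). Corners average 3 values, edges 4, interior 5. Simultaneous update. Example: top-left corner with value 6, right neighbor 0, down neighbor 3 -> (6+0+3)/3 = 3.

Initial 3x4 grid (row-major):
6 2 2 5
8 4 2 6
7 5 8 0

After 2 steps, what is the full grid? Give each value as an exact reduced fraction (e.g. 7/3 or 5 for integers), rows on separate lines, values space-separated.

Answer: 181/36 947/240 899/240 31/9
449/80 487/100 367/100 333/80
227/36 1237/240 1129/240 35/9

Derivation:
After step 1:
  16/3 7/2 11/4 13/3
  25/4 21/5 22/5 13/4
  20/3 6 15/4 14/3
After step 2:
  181/36 947/240 899/240 31/9
  449/80 487/100 367/100 333/80
  227/36 1237/240 1129/240 35/9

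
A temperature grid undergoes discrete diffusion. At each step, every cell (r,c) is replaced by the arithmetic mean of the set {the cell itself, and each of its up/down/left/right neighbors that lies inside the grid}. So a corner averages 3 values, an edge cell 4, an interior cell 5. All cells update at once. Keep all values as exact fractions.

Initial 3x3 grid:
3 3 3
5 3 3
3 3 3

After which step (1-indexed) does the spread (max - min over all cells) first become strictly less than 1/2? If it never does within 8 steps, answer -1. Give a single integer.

Step 1: max=11/3, min=3, spread=2/3
Step 2: max=427/120, min=3, spread=67/120
Step 3: max=3677/1080, min=307/100, spread=1807/5400
  -> spread < 1/2 first at step 3
Step 4: max=1453963/432000, min=8461/2700, spread=33401/144000
Step 5: max=12893933/3888000, min=853391/270000, spread=3025513/19440000
Step 6: max=5130526867/1555200000, min=45955949/14400000, spread=53531/497664
Step 7: max=305968925849/93312000000, min=12455116051/3888000000, spread=450953/5971968
Step 8: max=18305063560603/5598720000000, min=1500688610519/466560000000, spread=3799043/71663616

Answer: 3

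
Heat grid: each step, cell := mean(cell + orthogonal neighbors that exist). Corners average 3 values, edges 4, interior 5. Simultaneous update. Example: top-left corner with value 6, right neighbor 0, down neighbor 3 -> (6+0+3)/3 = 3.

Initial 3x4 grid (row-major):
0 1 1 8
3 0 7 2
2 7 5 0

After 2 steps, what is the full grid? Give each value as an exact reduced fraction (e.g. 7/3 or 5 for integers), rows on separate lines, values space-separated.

After step 1:
  4/3 1/2 17/4 11/3
  5/4 18/5 3 17/4
  4 7/2 19/4 7/3
After step 2:
  37/36 581/240 137/48 73/18
  611/240 237/100 397/100 53/16
  35/12 317/80 163/48 34/9

Answer: 37/36 581/240 137/48 73/18
611/240 237/100 397/100 53/16
35/12 317/80 163/48 34/9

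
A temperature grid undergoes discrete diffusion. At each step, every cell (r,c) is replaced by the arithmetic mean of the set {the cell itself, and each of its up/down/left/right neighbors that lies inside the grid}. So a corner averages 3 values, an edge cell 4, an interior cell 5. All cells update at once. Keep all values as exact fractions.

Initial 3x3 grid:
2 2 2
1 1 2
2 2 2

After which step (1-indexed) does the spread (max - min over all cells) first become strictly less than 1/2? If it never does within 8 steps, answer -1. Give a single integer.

Answer: 2

Derivation:
Step 1: max=2, min=3/2, spread=1/2
Step 2: max=147/80, min=193/120, spread=11/48
  -> spread < 1/2 first at step 2
Step 3: max=217/120, min=11801/7200, spread=1219/7200
Step 4: max=171241/96000, min=723397/432000, spread=755/6912
Step 5: max=30479881/17280000, min=43734509/25920000, spread=6353/82944
Step 6: max=1819322707/1036800000, min=2645341873/1555200000, spread=53531/995328
Step 7: max=4022385827/2304000000, min=159383555681/93312000000, spread=450953/11943936
Step 8: max=6496993549163/3732480000000, min=9597090206557/5598720000000, spread=3799043/143327232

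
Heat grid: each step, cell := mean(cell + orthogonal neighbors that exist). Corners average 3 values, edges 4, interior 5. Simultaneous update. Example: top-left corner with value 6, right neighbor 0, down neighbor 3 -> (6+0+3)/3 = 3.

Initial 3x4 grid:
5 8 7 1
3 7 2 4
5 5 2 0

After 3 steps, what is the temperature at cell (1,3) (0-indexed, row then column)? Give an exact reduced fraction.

Step 1: cell (1,3) = 7/4
Step 2: cell (1,3) = 243/80
Step 3: cell (1,3) = 14441/4800
Full grid after step 3:
  2305/432 38129/7200 3461/800 341/90
  18437/3600 27787/6000 1003/250 14441/4800
  493/108 15577/3600 244/75 671/240

Answer: 14441/4800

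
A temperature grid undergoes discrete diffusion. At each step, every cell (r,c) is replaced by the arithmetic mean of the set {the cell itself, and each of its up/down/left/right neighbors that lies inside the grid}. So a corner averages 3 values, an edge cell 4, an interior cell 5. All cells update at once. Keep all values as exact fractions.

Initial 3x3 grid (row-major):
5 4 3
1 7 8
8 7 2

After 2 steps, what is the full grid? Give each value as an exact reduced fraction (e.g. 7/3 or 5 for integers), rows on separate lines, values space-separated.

Answer: 40/9 1109/240 59/12
1159/240 132/25 79/15
199/36 28/5 50/9

Derivation:
After step 1:
  10/3 19/4 5
  21/4 27/5 5
  16/3 6 17/3
After step 2:
  40/9 1109/240 59/12
  1159/240 132/25 79/15
  199/36 28/5 50/9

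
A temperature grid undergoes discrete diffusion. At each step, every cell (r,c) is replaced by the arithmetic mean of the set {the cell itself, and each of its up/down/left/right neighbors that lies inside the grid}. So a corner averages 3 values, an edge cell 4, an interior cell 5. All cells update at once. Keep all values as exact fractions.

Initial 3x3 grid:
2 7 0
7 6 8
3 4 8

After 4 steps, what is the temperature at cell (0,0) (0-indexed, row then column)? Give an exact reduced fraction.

Step 1: cell (0,0) = 16/3
Step 2: cell (0,0) = 163/36
Step 3: cell (0,0) = 10709/2160
Step 4: cell (0,0) = 636643/129600
Full grid after step 4:
  636643/129600 4426781/864000 24809/4800
  246467/48000 466793/90000 2361203/432000
  670793/129600 4718531/864000 715193/129600

Answer: 636643/129600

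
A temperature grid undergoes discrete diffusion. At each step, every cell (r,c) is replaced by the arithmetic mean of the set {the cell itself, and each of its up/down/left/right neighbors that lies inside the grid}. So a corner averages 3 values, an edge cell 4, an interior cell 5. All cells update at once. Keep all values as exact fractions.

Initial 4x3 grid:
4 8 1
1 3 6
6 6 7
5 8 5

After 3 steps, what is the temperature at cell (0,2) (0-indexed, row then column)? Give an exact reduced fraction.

Answer: 1117/240

Derivation:
Step 1: cell (0,2) = 5
Step 2: cell (0,2) = 53/12
Step 3: cell (0,2) = 1117/240
Full grid after step 3:
  2297/540 979/225 1117/240
  16039/3600 28559/6000 11801/2400
  9197/1800 10813/2000 40363/7200
  305/54 7063/1200 2621/432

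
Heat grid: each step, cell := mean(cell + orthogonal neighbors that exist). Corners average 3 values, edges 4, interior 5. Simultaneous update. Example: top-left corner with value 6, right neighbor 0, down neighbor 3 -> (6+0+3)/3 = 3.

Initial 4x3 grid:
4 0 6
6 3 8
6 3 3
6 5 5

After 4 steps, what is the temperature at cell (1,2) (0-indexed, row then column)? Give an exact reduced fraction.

Step 1: cell (1,2) = 5
Step 2: cell (1,2) = 221/48
Step 3: cell (1,2) = 6347/1440
Step 4: cell (1,2) = 37843/8640
Full grid after step 4:
  106319/25920 47633/11520 109489/25920
  4681/1080 20749/4800 37843/8640
  10033/2160 22051/4800 39227/8640
  124981/25920 54407/11520 120491/25920

Answer: 37843/8640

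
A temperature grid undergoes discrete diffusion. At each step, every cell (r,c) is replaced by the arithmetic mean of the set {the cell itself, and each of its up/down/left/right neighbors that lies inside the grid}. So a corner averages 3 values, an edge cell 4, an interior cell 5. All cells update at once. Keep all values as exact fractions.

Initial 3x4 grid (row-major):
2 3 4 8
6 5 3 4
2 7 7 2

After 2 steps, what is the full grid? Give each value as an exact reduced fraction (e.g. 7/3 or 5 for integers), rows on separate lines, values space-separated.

After step 1:
  11/3 7/2 9/2 16/3
  15/4 24/5 23/5 17/4
  5 21/4 19/4 13/3
After step 2:
  131/36 247/60 269/60 169/36
  1033/240 219/50 229/50 1111/240
  14/3 99/20 71/15 40/9

Answer: 131/36 247/60 269/60 169/36
1033/240 219/50 229/50 1111/240
14/3 99/20 71/15 40/9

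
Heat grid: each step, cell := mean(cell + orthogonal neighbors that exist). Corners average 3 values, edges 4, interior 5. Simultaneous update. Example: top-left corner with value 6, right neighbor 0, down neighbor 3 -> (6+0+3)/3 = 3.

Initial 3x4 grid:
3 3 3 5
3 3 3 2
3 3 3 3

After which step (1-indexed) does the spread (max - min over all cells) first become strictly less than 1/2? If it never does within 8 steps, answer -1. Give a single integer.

Step 1: max=7/2, min=8/3, spread=5/6
Step 2: max=121/36, min=43/15, spread=89/180
  -> spread < 1/2 first at step 2
Step 3: max=11479/3600, min=6373/2160, spread=643/2700
Step 4: max=409531/129600, min=10054/3375, spread=117287/648000
Step 5: max=24203669/7776000, min=3232037/1080000, spread=4665013/38880000
Step 6: max=1445873431/466560000, min=405101/135000, spread=73351/746496
Step 7: max=86272282229/27993600000, min=292691633/97200000, spread=79083677/1119744000
Step 8: max=5162732232511/1679616000000, min=35182264369/11664000000, spread=771889307/13436928000

Answer: 2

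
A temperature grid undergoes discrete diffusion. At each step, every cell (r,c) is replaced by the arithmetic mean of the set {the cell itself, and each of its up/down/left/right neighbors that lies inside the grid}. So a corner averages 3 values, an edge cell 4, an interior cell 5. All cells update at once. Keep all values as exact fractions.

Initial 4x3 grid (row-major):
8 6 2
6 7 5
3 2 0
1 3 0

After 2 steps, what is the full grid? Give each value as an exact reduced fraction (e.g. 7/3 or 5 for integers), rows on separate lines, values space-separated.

Answer: 221/36 439/80 163/36
313/60 469/100 887/240
43/12 289/100 37/16
41/18 47/24 17/12

Derivation:
After step 1:
  20/3 23/4 13/3
  6 26/5 7/2
  3 3 7/4
  7/3 3/2 1
After step 2:
  221/36 439/80 163/36
  313/60 469/100 887/240
  43/12 289/100 37/16
  41/18 47/24 17/12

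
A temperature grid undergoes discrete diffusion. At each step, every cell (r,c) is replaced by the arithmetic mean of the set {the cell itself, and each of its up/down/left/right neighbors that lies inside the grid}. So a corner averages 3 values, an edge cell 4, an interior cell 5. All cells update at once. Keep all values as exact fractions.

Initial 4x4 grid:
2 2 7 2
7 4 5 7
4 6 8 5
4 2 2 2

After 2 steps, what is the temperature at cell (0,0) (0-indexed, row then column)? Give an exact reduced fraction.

Answer: 35/9

Derivation:
Step 1: cell (0,0) = 11/3
Step 2: cell (0,0) = 35/9
Full grid after step 2:
  35/9 973/240 1157/240 169/36
  539/120 119/25 499/100 1307/240
  529/120 471/100 126/25 369/80
  145/36 227/60 19/5 4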